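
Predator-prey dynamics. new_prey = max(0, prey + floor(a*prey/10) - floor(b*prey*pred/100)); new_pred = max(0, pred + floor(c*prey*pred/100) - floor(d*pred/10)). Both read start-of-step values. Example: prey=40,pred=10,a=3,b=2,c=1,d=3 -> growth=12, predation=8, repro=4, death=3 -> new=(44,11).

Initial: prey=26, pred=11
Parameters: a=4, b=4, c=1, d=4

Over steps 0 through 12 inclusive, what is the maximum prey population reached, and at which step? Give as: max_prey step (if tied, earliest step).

Answer: 101 11

Derivation:
Step 1: prey: 26+10-11=25; pred: 11+2-4=9
Step 2: prey: 25+10-9=26; pred: 9+2-3=8
Step 3: prey: 26+10-8=28; pred: 8+2-3=7
Step 4: prey: 28+11-7=32; pred: 7+1-2=6
Step 5: prey: 32+12-7=37; pred: 6+1-2=5
Step 6: prey: 37+14-7=44; pred: 5+1-2=4
Step 7: prey: 44+17-7=54; pred: 4+1-1=4
Step 8: prey: 54+21-8=67; pred: 4+2-1=5
Step 9: prey: 67+26-13=80; pred: 5+3-2=6
Step 10: prey: 80+32-19=93; pred: 6+4-2=8
Step 11: prey: 93+37-29=101; pred: 8+7-3=12
Step 12: prey: 101+40-48=93; pred: 12+12-4=20
Max prey = 101 at step 11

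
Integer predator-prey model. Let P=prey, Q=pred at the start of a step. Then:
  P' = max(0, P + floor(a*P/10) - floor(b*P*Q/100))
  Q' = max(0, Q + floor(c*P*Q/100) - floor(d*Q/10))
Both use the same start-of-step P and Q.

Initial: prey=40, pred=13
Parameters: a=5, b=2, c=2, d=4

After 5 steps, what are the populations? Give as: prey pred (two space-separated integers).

Answer: 0 93

Derivation:
Step 1: prey: 40+20-10=50; pred: 13+10-5=18
Step 2: prey: 50+25-18=57; pred: 18+18-7=29
Step 3: prey: 57+28-33=52; pred: 29+33-11=51
Step 4: prey: 52+26-53=25; pred: 51+53-20=84
Step 5: prey: 25+12-42=0; pred: 84+42-33=93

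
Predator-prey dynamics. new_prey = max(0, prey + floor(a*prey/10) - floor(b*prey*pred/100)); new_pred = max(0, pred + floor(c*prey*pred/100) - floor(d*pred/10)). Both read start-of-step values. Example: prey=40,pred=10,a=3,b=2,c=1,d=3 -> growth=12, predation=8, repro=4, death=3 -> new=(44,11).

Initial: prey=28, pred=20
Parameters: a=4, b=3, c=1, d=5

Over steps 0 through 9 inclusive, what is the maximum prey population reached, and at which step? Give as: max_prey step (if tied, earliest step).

Step 1: prey: 28+11-16=23; pred: 20+5-10=15
Step 2: prey: 23+9-10=22; pred: 15+3-7=11
Step 3: prey: 22+8-7=23; pred: 11+2-5=8
Step 4: prey: 23+9-5=27; pred: 8+1-4=5
Step 5: prey: 27+10-4=33; pred: 5+1-2=4
Step 6: prey: 33+13-3=43; pred: 4+1-2=3
Step 7: prey: 43+17-3=57; pred: 3+1-1=3
Step 8: prey: 57+22-5=74; pred: 3+1-1=3
Step 9: prey: 74+29-6=97; pred: 3+2-1=4
Max prey = 97 at step 9

Answer: 97 9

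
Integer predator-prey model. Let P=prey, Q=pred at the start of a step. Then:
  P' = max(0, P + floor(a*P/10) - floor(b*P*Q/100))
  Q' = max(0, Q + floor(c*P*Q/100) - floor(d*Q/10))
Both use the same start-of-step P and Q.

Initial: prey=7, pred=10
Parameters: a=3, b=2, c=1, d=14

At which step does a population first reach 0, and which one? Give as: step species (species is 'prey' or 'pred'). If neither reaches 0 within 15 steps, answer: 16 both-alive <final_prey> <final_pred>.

Step 1: prey: 7+2-1=8; pred: 10+0-14=0
First extinction: pred at step 1

Answer: 1 pred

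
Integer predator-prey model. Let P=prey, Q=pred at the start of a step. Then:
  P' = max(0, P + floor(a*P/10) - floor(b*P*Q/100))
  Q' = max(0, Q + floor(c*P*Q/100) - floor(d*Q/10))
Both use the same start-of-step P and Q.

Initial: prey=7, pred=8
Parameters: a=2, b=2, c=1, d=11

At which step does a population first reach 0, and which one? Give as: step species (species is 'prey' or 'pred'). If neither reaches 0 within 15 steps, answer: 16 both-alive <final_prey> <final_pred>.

Step 1: prey: 7+1-1=7; pred: 8+0-8=0
First extinction: pred at step 1

Answer: 1 pred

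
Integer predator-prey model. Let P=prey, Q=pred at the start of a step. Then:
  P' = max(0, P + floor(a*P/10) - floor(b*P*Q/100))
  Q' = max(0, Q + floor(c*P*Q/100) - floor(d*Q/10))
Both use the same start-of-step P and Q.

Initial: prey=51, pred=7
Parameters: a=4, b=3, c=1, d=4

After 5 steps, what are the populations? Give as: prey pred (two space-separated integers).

Step 1: prey: 51+20-10=61; pred: 7+3-2=8
Step 2: prey: 61+24-14=71; pred: 8+4-3=9
Step 3: prey: 71+28-19=80; pred: 9+6-3=12
Step 4: prey: 80+32-28=84; pred: 12+9-4=17
Step 5: prey: 84+33-42=75; pred: 17+14-6=25

Answer: 75 25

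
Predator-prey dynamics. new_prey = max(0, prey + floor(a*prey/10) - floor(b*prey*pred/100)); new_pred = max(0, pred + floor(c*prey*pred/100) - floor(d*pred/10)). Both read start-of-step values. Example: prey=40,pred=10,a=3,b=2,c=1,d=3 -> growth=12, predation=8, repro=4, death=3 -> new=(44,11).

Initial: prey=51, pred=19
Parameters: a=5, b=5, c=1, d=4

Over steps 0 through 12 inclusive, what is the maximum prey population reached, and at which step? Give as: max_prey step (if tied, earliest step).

Answer: 57 12

Derivation:
Step 1: prey: 51+25-48=28; pred: 19+9-7=21
Step 2: prey: 28+14-29=13; pred: 21+5-8=18
Step 3: prey: 13+6-11=8; pred: 18+2-7=13
Step 4: prey: 8+4-5=7; pred: 13+1-5=9
Step 5: prey: 7+3-3=7; pred: 9+0-3=6
Step 6: prey: 7+3-2=8; pred: 6+0-2=4
Step 7: prey: 8+4-1=11; pred: 4+0-1=3
Step 8: prey: 11+5-1=15; pred: 3+0-1=2
Step 9: prey: 15+7-1=21; pred: 2+0-0=2
Step 10: prey: 21+10-2=29; pred: 2+0-0=2
Step 11: prey: 29+14-2=41; pred: 2+0-0=2
Step 12: prey: 41+20-4=57; pred: 2+0-0=2
Max prey = 57 at step 12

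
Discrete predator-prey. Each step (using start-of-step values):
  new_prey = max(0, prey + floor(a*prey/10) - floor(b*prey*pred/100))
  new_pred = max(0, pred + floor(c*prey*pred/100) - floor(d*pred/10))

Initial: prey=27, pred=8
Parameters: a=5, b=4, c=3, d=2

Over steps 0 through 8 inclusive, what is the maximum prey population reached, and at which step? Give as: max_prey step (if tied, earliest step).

Answer: 32 1

Derivation:
Step 1: prey: 27+13-8=32; pred: 8+6-1=13
Step 2: prey: 32+16-16=32; pred: 13+12-2=23
Step 3: prey: 32+16-29=19; pred: 23+22-4=41
Step 4: prey: 19+9-31=0; pred: 41+23-8=56
Step 5: prey: 0+0-0=0; pred: 56+0-11=45
Step 6: prey: 0+0-0=0; pred: 45+0-9=36
Step 7: prey: 0+0-0=0; pred: 36+0-7=29
Step 8: prey: 0+0-0=0; pred: 29+0-5=24
Max prey = 32 at step 1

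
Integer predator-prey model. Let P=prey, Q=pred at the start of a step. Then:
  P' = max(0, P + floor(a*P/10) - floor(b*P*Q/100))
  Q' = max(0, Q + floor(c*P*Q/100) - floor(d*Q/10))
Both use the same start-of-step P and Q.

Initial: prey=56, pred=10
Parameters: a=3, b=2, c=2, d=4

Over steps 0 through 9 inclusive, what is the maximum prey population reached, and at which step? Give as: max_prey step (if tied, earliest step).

Step 1: prey: 56+16-11=61; pred: 10+11-4=17
Step 2: prey: 61+18-20=59; pred: 17+20-6=31
Step 3: prey: 59+17-36=40; pred: 31+36-12=55
Step 4: prey: 40+12-44=8; pred: 55+44-22=77
Step 5: prey: 8+2-12=0; pred: 77+12-30=59
Step 6: prey: 0+0-0=0; pred: 59+0-23=36
Step 7: prey: 0+0-0=0; pred: 36+0-14=22
Step 8: prey: 0+0-0=0; pred: 22+0-8=14
Step 9: prey: 0+0-0=0; pred: 14+0-5=9
Max prey = 61 at step 1

Answer: 61 1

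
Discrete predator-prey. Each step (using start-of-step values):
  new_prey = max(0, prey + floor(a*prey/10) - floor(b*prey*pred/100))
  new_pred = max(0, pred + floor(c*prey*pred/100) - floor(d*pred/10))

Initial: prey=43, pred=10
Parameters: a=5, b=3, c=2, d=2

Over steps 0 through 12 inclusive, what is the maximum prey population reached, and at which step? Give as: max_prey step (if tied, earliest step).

Step 1: prey: 43+21-12=52; pred: 10+8-2=16
Step 2: prey: 52+26-24=54; pred: 16+16-3=29
Step 3: prey: 54+27-46=35; pred: 29+31-5=55
Step 4: prey: 35+17-57=0; pred: 55+38-11=82
Step 5: prey: 0+0-0=0; pred: 82+0-16=66
Step 6: prey: 0+0-0=0; pred: 66+0-13=53
Step 7: prey: 0+0-0=0; pred: 53+0-10=43
Step 8: prey: 0+0-0=0; pred: 43+0-8=35
Step 9: prey: 0+0-0=0; pred: 35+0-7=28
Step 10: prey: 0+0-0=0; pred: 28+0-5=23
Step 11: prey: 0+0-0=0; pred: 23+0-4=19
Step 12: prey: 0+0-0=0; pred: 19+0-3=16
Max prey = 54 at step 2

Answer: 54 2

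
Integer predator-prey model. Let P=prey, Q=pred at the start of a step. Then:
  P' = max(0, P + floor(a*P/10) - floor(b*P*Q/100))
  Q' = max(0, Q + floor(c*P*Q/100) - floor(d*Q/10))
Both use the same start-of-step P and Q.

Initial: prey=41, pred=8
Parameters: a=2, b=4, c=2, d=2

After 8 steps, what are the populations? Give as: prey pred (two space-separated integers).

Answer: 0 12

Derivation:
Step 1: prey: 41+8-13=36; pred: 8+6-1=13
Step 2: prey: 36+7-18=25; pred: 13+9-2=20
Step 3: prey: 25+5-20=10; pred: 20+10-4=26
Step 4: prey: 10+2-10=2; pred: 26+5-5=26
Step 5: prey: 2+0-2=0; pred: 26+1-5=22
Step 6: prey: 0+0-0=0; pred: 22+0-4=18
Step 7: prey: 0+0-0=0; pred: 18+0-3=15
Step 8: prey: 0+0-0=0; pred: 15+0-3=12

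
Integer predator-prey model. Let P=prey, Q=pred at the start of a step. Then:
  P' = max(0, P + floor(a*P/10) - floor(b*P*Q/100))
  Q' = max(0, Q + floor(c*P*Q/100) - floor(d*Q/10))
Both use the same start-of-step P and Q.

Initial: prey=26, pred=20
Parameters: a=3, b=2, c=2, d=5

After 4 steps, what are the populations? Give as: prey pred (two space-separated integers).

Step 1: prey: 26+7-10=23; pred: 20+10-10=20
Step 2: prey: 23+6-9=20; pred: 20+9-10=19
Step 3: prey: 20+6-7=19; pred: 19+7-9=17
Step 4: prey: 19+5-6=18; pred: 17+6-8=15

Answer: 18 15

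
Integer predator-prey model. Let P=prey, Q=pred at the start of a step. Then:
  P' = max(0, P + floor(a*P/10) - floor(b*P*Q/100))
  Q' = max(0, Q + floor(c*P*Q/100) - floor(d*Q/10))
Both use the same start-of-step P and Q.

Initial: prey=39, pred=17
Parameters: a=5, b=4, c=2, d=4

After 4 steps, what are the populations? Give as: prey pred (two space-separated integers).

Answer: 3 20

Derivation:
Step 1: prey: 39+19-26=32; pred: 17+13-6=24
Step 2: prey: 32+16-30=18; pred: 24+15-9=30
Step 3: prey: 18+9-21=6; pred: 30+10-12=28
Step 4: prey: 6+3-6=3; pred: 28+3-11=20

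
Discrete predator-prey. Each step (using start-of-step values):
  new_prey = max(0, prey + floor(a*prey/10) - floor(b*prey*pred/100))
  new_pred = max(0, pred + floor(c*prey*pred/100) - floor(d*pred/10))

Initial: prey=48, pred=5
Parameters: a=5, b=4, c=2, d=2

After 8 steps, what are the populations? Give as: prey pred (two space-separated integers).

Step 1: prey: 48+24-9=63; pred: 5+4-1=8
Step 2: prey: 63+31-20=74; pred: 8+10-1=17
Step 3: prey: 74+37-50=61; pred: 17+25-3=39
Step 4: prey: 61+30-95=0; pred: 39+47-7=79
Step 5: prey: 0+0-0=0; pred: 79+0-15=64
Step 6: prey: 0+0-0=0; pred: 64+0-12=52
Step 7: prey: 0+0-0=0; pred: 52+0-10=42
Step 8: prey: 0+0-0=0; pred: 42+0-8=34

Answer: 0 34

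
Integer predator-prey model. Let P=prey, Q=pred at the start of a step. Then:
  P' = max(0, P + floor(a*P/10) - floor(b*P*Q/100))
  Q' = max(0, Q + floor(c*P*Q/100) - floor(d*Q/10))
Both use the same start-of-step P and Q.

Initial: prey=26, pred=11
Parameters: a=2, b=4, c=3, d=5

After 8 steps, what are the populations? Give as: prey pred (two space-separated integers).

Step 1: prey: 26+5-11=20; pred: 11+8-5=14
Step 2: prey: 20+4-11=13; pred: 14+8-7=15
Step 3: prey: 13+2-7=8; pred: 15+5-7=13
Step 4: prey: 8+1-4=5; pred: 13+3-6=10
Step 5: prey: 5+1-2=4; pred: 10+1-5=6
Step 6: prey: 4+0-0=4; pred: 6+0-3=3
Step 7: prey: 4+0-0=4; pred: 3+0-1=2
Step 8: prey: 4+0-0=4; pred: 2+0-1=1

Answer: 4 1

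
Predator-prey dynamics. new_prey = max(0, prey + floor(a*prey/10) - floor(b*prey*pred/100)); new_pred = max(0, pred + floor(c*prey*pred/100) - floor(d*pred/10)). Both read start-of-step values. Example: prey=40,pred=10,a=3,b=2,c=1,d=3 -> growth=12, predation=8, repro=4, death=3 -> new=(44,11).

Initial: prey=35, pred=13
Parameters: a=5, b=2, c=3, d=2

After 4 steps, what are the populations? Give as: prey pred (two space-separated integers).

Answer: 0 154

Derivation:
Step 1: prey: 35+17-9=43; pred: 13+13-2=24
Step 2: prey: 43+21-20=44; pred: 24+30-4=50
Step 3: prey: 44+22-44=22; pred: 50+66-10=106
Step 4: prey: 22+11-46=0; pred: 106+69-21=154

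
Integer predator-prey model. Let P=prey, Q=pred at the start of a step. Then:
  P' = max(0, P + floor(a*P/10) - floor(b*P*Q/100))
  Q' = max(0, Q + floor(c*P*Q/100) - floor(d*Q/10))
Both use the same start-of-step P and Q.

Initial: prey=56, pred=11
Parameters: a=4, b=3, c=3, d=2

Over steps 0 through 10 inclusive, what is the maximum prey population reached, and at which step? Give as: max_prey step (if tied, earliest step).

Answer: 60 1

Derivation:
Step 1: prey: 56+22-18=60; pred: 11+18-2=27
Step 2: prey: 60+24-48=36; pred: 27+48-5=70
Step 3: prey: 36+14-75=0; pred: 70+75-14=131
Step 4: prey: 0+0-0=0; pred: 131+0-26=105
Step 5: prey: 0+0-0=0; pred: 105+0-21=84
Step 6: prey: 0+0-0=0; pred: 84+0-16=68
Step 7: prey: 0+0-0=0; pred: 68+0-13=55
Step 8: prey: 0+0-0=0; pred: 55+0-11=44
Step 9: prey: 0+0-0=0; pred: 44+0-8=36
Step 10: prey: 0+0-0=0; pred: 36+0-7=29
Max prey = 60 at step 1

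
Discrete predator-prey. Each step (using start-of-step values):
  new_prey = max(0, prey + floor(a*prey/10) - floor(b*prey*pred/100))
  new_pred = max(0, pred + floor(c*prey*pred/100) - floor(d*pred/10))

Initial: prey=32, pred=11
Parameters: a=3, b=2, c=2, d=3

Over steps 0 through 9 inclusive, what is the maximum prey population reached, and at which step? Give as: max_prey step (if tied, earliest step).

Answer: 34 1

Derivation:
Step 1: prey: 32+9-7=34; pred: 11+7-3=15
Step 2: prey: 34+10-10=34; pred: 15+10-4=21
Step 3: prey: 34+10-14=30; pred: 21+14-6=29
Step 4: prey: 30+9-17=22; pred: 29+17-8=38
Step 5: prey: 22+6-16=12; pred: 38+16-11=43
Step 6: prey: 12+3-10=5; pred: 43+10-12=41
Step 7: prey: 5+1-4=2; pred: 41+4-12=33
Step 8: prey: 2+0-1=1; pred: 33+1-9=25
Step 9: prey: 1+0-0=1; pred: 25+0-7=18
Max prey = 34 at step 1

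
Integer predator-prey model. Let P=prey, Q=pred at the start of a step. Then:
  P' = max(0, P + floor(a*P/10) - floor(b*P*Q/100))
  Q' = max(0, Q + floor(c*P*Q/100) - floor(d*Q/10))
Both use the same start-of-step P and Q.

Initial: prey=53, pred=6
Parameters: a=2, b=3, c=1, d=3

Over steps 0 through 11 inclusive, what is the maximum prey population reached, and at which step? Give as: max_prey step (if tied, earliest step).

Answer: 54 1

Derivation:
Step 1: prey: 53+10-9=54; pred: 6+3-1=8
Step 2: prey: 54+10-12=52; pred: 8+4-2=10
Step 3: prey: 52+10-15=47; pred: 10+5-3=12
Step 4: prey: 47+9-16=40; pred: 12+5-3=14
Step 5: prey: 40+8-16=32; pred: 14+5-4=15
Step 6: prey: 32+6-14=24; pred: 15+4-4=15
Step 7: prey: 24+4-10=18; pred: 15+3-4=14
Step 8: prey: 18+3-7=14; pred: 14+2-4=12
Step 9: prey: 14+2-5=11; pred: 12+1-3=10
Step 10: prey: 11+2-3=10; pred: 10+1-3=8
Step 11: prey: 10+2-2=10; pred: 8+0-2=6
Max prey = 54 at step 1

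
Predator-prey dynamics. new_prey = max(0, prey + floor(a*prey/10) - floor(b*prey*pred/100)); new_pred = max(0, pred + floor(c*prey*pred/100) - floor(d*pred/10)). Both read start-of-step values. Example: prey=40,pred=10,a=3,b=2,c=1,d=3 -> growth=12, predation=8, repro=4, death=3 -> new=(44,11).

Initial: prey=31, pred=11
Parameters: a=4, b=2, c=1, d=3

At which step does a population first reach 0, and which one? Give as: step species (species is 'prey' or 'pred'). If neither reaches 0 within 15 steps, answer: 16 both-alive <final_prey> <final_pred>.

Step 1: prey: 31+12-6=37; pred: 11+3-3=11
Step 2: prey: 37+14-8=43; pred: 11+4-3=12
Step 3: prey: 43+17-10=50; pred: 12+5-3=14
Step 4: prey: 50+20-14=56; pred: 14+7-4=17
Step 5: prey: 56+22-19=59; pred: 17+9-5=21
Step 6: prey: 59+23-24=58; pred: 21+12-6=27
Step 7: prey: 58+23-31=50; pred: 27+15-8=34
Step 8: prey: 50+20-34=36; pred: 34+17-10=41
Step 9: prey: 36+14-29=21; pred: 41+14-12=43
Step 10: prey: 21+8-18=11; pred: 43+9-12=40
Step 11: prey: 11+4-8=7; pred: 40+4-12=32
Step 12: prey: 7+2-4=5; pred: 32+2-9=25
Step 13: prey: 5+2-2=5; pred: 25+1-7=19
Step 14: prey: 5+2-1=6; pred: 19+0-5=14
Step 15: prey: 6+2-1=7; pred: 14+0-4=10
No extinction within 15 steps

Answer: 16 both-alive 7 10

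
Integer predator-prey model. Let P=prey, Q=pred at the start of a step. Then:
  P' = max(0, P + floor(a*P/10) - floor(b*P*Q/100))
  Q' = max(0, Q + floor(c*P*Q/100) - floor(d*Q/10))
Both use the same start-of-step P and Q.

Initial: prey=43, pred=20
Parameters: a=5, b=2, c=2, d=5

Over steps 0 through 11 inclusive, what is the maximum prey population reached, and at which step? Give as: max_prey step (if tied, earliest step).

Step 1: prey: 43+21-17=47; pred: 20+17-10=27
Step 2: prey: 47+23-25=45; pred: 27+25-13=39
Step 3: prey: 45+22-35=32; pred: 39+35-19=55
Step 4: prey: 32+16-35=13; pred: 55+35-27=63
Step 5: prey: 13+6-16=3; pred: 63+16-31=48
Step 6: prey: 3+1-2=2; pred: 48+2-24=26
Step 7: prey: 2+1-1=2; pred: 26+1-13=14
Step 8: prey: 2+1-0=3; pred: 14+0-7=7
Step 9: prey: 3+1-0=4; pred: 7+0-3=4
Step 10: prey: 4+2-0=6; pred: 4+0-2=2
Step 11: prey: 6+3-0=9; pred: 2+0-1=1
Max prey = 47 at step 1

Answer: 47 1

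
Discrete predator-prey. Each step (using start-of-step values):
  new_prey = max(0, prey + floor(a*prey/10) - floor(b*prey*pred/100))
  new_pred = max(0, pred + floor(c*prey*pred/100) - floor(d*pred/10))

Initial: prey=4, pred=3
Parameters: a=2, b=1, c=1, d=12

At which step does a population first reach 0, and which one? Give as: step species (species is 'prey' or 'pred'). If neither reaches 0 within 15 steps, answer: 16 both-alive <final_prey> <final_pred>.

Step 1: prey: 4+0-0=4; pred: 3+0-3=0
First extinction: pred at step 1

Answer: 1 pred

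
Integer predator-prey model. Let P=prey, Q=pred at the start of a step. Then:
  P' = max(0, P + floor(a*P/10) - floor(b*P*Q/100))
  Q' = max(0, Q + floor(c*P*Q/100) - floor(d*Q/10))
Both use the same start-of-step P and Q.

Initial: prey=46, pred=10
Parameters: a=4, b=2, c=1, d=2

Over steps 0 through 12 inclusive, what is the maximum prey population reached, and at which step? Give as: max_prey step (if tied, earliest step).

Step 1: prey: 46+18-9=55; pred: 10+4-2=12
Step 2: prey: 55+22-13=64; pred: 12+6-2=16
Step 3: prey: 64+25-20=69; pred: 16+10-3=23
Step 4: prey: 69+27-31=65; pred: 23+15-4=34
Step 5: prey: 65+26-44=47; pred: 34+22-6=50
Step 6: prey: 47+18-47=18; pred: 50+23-10=63
Step 7: prey: 18+7-22=3; pred: 63+11-12=62
Step 8: prey: 3+1-3=1; pred: 62+1-12=51
Step 9: prey: 1+0-1=0; pred: 51+0-10=41
Step 10: prey: 0+0-0=0; pred: 41+0-8=33
Step 11: prey: 0+0-0=0; pred: 33+0-6=27
Step 12: prey: 0+0-0=0; pred: 27+0-5=22
Max prey = 69 at step 3

Answer: 69 3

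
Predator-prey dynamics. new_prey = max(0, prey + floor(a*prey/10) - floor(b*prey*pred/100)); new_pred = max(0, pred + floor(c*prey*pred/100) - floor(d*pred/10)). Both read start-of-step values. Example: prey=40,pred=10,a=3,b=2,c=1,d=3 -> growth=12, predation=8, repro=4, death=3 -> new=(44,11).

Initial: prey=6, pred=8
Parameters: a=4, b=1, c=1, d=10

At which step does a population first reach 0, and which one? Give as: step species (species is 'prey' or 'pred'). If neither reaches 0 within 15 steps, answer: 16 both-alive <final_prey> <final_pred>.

Answer: 1 pred

Derivation:
Step 1: prey: 6+2-0=8; pred: 8+0-8=0
First extinction: pred at step 1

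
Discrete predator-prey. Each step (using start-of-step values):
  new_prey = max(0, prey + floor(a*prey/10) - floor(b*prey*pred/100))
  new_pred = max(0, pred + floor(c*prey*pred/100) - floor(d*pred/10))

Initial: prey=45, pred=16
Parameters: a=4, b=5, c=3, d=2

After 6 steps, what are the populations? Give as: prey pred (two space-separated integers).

Answer: 0 24

Derivation:
Step 1: prey: 45+18-36=27; pred: 16+21-3=34
Step 2: prey: 27+10-45=0; pred: 34+27-6=55
Step 3: prey: 0+0-0=0; pred: 55+0-11=44
Step 4: prey: 0+0-0=0; pred: 44+0-8=36
Step 5: prey: 0+0-0=0; pred: 36+0-7=29
Step 6: prey: 0+0-0=0; pred: 29+0-5=24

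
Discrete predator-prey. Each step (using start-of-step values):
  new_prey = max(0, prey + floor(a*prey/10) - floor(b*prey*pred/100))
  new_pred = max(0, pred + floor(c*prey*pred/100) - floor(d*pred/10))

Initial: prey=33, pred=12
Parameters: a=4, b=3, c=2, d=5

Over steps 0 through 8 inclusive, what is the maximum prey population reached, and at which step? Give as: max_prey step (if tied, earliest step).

Answer: 36 2

Derivation:
Step 1: prey: 33+13-11=35; pred: 12+7-6=13
Step 2: prey: 35+14-13=36; pred: 13+9-6=16
Step 3: prey: 36+14-17=33; pred: 16+11-8=19
Step 4: prey: 33+13-18=28; pred: 19+12-9=22
Step 5: prey: 28+11-18=21; pred: 22+12-11=23
Step 6: prey: 21+8-14=15; pred: 23+9-11=21
Step 7: prey: 15+6-9=12; pred: 21+6-10=17
Step 8: prey: 12+4-6=10; pred: 17+4-8=13
Max prey = 36 at step 2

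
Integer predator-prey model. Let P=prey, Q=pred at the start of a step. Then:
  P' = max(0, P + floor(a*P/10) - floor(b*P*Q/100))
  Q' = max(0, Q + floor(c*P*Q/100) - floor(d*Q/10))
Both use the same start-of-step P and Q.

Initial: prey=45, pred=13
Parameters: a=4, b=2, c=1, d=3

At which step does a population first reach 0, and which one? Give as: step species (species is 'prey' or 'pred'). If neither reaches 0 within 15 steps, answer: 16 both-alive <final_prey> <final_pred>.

Answer: 16 both-alive 10 5

Derivation:
Step 1: prey: 45+18-11=52; pred: 13+5-3=15
Step 2: prey: 52+20-15=57; pred: 15+7-4=18
Step 3: prey: 57+22-20=59; pred: 18+10-5=23
Step 4: prey: 59+23-27=55; pred: 23+13-6=30
Step 5: prey: 55+22-33=44; pred: 30+16-9=37
Step 6: prey: 44+17-32=29; pred: 37+16-11=42
Step 7: prey: 29+11-24=16; pred: 42+12-12=42
Step 8: prey: 16+6-13=9; pred: 42+6-12=36
Step 9: prey: 9+3-6=6; pred: 36+3-10=29
Step 10: prey: 6+2-3=5; pred: 29+1-8=22
Step 11: prey: 5+2-2=5; pred: 22+1-6=17
Step 12: prey: 5+2-1=6; pred: 17+0-5=12
Step 13: prey: 6+2-1=7; pred: 12+0-3=9
Step 14: prey: 7+2-1=8; pred: 9+0-2=7
Step 15: prey: 8+3-1=10; pred: 7+0-2=5
No extinction within 15 steps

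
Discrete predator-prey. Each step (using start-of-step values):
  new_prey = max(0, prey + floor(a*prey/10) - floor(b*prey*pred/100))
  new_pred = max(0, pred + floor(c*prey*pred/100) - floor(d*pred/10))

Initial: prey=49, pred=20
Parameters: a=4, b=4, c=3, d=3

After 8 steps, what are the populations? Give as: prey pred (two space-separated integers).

Answer: 0 9

Derivation:
Step 1: prey: 49+19-39=29; pred: 20+29-6=43
Step 2: prey: 29+11-49=0; pred: 43+37-12=68
Step 3: prey: 0+0-0=0; pred: 68+0-20=48
Step 4: prey: 0+0-0=0; pred: 48+0-14=34
Step 5: prey: 0+0-0=0; pred: 34+0-10=24
Step 6: prey: 0+0-0=0; pred: 24+0-7=17
Step 7: prey: 0+0-0=0; pred: 17+0-5=12
Step 8: prey: 0+0-0=0; pred: 12+0-3=9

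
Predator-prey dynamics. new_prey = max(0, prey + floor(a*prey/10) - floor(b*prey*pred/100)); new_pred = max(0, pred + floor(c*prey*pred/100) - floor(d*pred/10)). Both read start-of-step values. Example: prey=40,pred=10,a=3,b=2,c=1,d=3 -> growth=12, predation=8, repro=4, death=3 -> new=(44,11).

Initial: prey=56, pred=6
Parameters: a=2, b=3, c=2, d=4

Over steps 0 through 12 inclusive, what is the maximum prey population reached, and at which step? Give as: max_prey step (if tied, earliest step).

Step 1: prey: 56+11-10=57; pred: 6+6-2=10
Step 2: prey: 57+11-17=51; pred: 10+11-4=17
Step 3: prey: 51+10-26=35; pred: 17+17-6=28
Step 4: prey: 35+7-29=13; pred: 28+19-11=36
Step 5: prey: 13+2-14=1; pred: 36+9-14=31
Step 6: prey: 1+0-0=1; pred: 31+0-12=19
Step 7: prey: 1+0-0=1; pred: 19+0-7=12
Step 8: prey: 1+0-0=1; pred: 12+0-4=8
Step 9: prey: 1+0-0=1; pred: 8+0-3=5
Step 10: prey: 1+0-0=1; pred: 5+0-2=3
Step 11: prey: 1+0-0=1; pred: 3+0-1=2
Step 12: prey: 1+0-0=1; pred: 2+0-0=2
Max prey = 57 at step 1

Answer: 57 1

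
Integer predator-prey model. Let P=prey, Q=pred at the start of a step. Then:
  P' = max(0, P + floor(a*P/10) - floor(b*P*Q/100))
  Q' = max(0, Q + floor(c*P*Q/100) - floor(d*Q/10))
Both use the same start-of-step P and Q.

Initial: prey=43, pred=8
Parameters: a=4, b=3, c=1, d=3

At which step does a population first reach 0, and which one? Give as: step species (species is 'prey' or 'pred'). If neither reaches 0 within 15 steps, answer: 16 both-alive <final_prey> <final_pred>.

Step 1: prey: 43+17-10=50; pred: 8+3-2=9
Step 2: prey: 50+20-13=57; pred: 9+4-2=11
Step 3: prey: 57+22-18=61; pred: 11+6-3=14
Step 4: prey: 61+24-25=60; pred: 14+8-4=18
Step 5: prey: 60+24-32=52; pred: 18+10-5=23
Step 6: prey: 52+20-35=37; pred: 23+11-6=28
Step 7: prey: 37+14-31=20; pred: 28+10-8=30
Step 8: prey: 20+8-18=10; pred: 30+6-9=27
Step 9: prey: 10+4-8=6; pred: 27+2-8=21
Step 10: prey: 6+2-3=5; pred: 21+1-6=16
Step 11: prey: 5+2-2=5; pred: 16+0-4=12
Step 12: prey: 5+2-1=6; pred: 12+0-3=9
Step 13: prey: 6+2-1=7; pred: 9+0-2=7
Step 14: prey: 7+2-1=8; pred: 7+0-2=5
Step 15: prey: 8+3-1=10; pred: 5+0-1=4
No extinction within 15 steps

Answer: 16 both-alive 10 4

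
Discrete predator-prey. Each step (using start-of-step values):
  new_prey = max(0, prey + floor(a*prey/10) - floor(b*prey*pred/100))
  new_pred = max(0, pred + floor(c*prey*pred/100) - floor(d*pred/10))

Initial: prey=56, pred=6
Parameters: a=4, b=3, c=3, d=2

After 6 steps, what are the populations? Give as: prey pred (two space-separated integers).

Step 1: prey: 56+22-10=68; pred: 6+10-1=15
Step 2: prey: 68+27-30=65; pred: 15+30-3=42
Step 3: prey: 65+26-81=10; pred: 42+81-8=115
Step 4: prey: 10+4-34=0; pred: 115+34-23=126
Step 5: prey: 0+0-0=0; pred: 126+0-25=101
Step 6: prey: 0+0-0=0; pred: 101+0-20=81

Answer: 0 81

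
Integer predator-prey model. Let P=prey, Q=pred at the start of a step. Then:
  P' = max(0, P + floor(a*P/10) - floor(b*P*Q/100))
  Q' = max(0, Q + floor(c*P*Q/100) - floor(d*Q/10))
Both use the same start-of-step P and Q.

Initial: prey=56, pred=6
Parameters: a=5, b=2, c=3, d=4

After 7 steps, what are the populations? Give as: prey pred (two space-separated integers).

Step 1: prey: 56+28-6=78; pred: 6+10-2=14
Step 2: prey: 78+39-21=96; pred: 14+32-5=41
Step 3: prey: 96+48-78=66; pred: 41+118-16=143
Step 4: prey: 66+33-188=0; pred: 143+283-57=369
Step 5: prey: 0+0-0=0; pred: 369+0-147=222
Step 6: prey: 0+0-0=0; pred: 222+0-88=134
Step 7: prey: 0+0-0=0; pred: 134+0-53=81

Answer: 0 81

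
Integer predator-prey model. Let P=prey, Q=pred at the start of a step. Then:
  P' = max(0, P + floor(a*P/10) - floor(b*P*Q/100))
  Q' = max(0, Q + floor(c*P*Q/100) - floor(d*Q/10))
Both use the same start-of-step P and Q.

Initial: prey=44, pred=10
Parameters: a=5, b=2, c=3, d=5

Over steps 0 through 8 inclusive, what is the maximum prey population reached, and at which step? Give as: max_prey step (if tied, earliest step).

Step 1: prey: 44+22-8=58; pred: 10+13-5=18
Step 2: prey: 58+29-20=67; pred: 18+31-9=40
Step 3: prey: 67+33-53=47; pred: 40+80-20=100
Step 4: prey: 47+23-94=0; pred: 100+141-50=191
Step 5: prey: 0+0-0=0; pred: 191+0-95=96
Step 6: prey: 0+0-0=0; pred: 96+0-48=48
Step 7: prey: 0+0-0=0; pred: 48+0-24=24
Step 8: prey: 0+0-0=0; pred: 24+0-12=12
Max prey = 67 at step 2

Answer: 67 2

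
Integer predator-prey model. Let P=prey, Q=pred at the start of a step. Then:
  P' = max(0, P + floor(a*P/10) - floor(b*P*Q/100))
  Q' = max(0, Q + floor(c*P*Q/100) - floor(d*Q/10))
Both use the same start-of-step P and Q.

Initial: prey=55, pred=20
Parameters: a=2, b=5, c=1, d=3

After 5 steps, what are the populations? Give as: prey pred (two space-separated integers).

Answer: 0 7

Derivation:
Step 1: prey: 55+11-55=11; pred: 20+11-6=25
Step 2: prey: 11+2-13=0; pred: 25+2-7=20
Step 3: prey: 0+0-0=0; pred: 20+0-6=14
Step 4: prey: 0+0-0=0; pred: 14+0-4=10
Step 5: prey: 0+0-0=0; pred: 10+0-3=7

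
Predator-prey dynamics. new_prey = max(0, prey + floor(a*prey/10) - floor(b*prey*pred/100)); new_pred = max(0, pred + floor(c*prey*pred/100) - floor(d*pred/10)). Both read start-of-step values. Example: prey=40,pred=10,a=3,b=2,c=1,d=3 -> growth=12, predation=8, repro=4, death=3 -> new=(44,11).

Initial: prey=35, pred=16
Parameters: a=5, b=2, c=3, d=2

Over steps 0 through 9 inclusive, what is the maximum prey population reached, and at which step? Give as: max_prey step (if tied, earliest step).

Answer: 41 1

Derivation:
Step 1: prey: 35+17-11=41; pred: 16+16-3=29
Step 2: prey: 41+20-23=38; pred: 29+35-5=59
Step 3: prey: 38+19-44=13; pred: 59+67-11=115
Step 4: prey: 13+6-29=0; pred: 115+44-23=136
Step 5: prey: 0+0-0=0; pred: 136+0-27=109
Step 6: prey: 0+0-0=0; pred: 109+0-21=88
Step 7: prey: 0+0-0=0; pred: 88+0-17=71
Step 8: prey: 0+0-0=0; pred: 71+0-14=57
Step 9: prey: 0+0-0=0; pred: 57+0-11=46
Max prey = 41 at step 1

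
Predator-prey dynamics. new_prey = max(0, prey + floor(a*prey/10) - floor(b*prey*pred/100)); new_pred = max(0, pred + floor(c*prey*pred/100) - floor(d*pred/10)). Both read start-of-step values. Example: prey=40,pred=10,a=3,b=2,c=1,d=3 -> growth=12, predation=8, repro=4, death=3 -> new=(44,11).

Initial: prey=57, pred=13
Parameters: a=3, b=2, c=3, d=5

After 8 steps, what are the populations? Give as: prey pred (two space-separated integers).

Answer: 0 4

Derivation:
Step 1: prey: 57+17-14=60; pred: 13+22-6=29
Step 2: prey: 60+18-34=44; pred: 29+52-14=67
Step 3: prey: 44+13-58=0; pred: 67+88-33=122
Step 4: prey: 0+0-0=0; pred: 122+0-61=61
Step 5: prey: 0+0-0=0; pred: 61+0-30=31
Step 6: prey: 0+0-0=0; pred: 31+0-15=16
Step 7: prey: 0+0-0=0; pred: 16+0-8=8
Step 8: prey: 0+0-0=0; pred: 8+0-4=4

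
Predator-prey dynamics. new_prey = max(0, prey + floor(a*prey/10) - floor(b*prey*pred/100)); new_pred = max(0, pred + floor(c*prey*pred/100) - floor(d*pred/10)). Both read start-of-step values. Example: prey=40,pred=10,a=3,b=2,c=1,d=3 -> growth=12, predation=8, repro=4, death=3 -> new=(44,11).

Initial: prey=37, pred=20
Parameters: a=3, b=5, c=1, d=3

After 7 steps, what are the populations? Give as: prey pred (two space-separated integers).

Answer: 1 4

Derivation:
Step 1: prey: 37+11-37=11; pred: 20+7-6=21
Step 2: prey: 11+3-11=3; pred: 21+2-6=17
Step 3: prey: 3+0-2=1; pred: 17+0-5=12
Step 4: prey: 1+0-0=1; pred: 12+0-3=9
Step 5: prey: 1+0-0=1; pred: 9+0-2=7
Step 6: prey: 1+0-0=1; pred: 7+0-2=5
Step 7: prey: 1+0-0=1; pred: 5+0-1=4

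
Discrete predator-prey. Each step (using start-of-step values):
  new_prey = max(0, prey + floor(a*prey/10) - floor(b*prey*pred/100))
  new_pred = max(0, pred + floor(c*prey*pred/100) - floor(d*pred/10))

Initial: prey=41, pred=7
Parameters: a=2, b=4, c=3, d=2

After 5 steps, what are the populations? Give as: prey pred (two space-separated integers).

Answer: 0 29

Derivation:
Step 1: prey: 41+8-11=38; pred: 7+8-1=14
Step 2: prey: 38+7-21=24; pred: 14+15-2=27
Step 3: prey: 24+4-25=3; pred: 27+19-5=41
Step 4: prey: 3+0-4=0; pred: 41+3-8=36
Step 5: prey: 0+0-0=0; pred: 36+0-7=29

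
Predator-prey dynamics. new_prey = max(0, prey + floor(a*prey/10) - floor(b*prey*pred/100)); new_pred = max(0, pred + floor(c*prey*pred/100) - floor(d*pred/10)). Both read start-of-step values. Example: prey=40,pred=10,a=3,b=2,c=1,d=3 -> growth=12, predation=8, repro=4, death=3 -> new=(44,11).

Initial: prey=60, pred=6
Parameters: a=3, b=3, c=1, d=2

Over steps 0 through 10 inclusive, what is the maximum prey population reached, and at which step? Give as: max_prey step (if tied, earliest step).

Answer: 72 2

Derivation:
Step 1: prey: 60+18-10=68; pred: 6+3-1=8
Step 2: prey: 68+20-16=72; pred: 8+5-1=12
Step 3: prey: 72+21-25=68; pred: 12+8-2=18
Step 4: prey: 68+20-36=52; pred: 18+12-3=27
Step 5: prey: 52+15-42=25; pred: 27+14-5=36
Step 6: prey: 25+7-27=5; pred: 36+9-7=38
Step 7: prey: 5+1-5=1; pred: 38+1-7=32
Step 8: prey: 1+0-0=1; pred: 32+0-6=26
Step 9: prey: 1+0-0=1; pred: 26+0-5=21
Step 10: prey: 1+0-0=1; pred: 21+0-4=17
Max prey = 72 at step 2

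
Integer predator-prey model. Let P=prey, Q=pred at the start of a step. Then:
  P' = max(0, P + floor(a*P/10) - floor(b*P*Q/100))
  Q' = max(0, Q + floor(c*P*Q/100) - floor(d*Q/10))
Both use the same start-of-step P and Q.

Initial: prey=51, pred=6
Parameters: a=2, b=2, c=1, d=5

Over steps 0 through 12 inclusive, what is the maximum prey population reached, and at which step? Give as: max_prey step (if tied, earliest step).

Answer: 84 7

Derivation:
Step 1: prey: 51+10-6=55; pred: 6+3-3=6
Step 2: prey: 55+11-6=60; pred: 6+3-3=6
Step 3: prey: 60+12-7=65; pred: 6+3-3=6
Step 4: prey: 65+13-7=71; pred: 6+3-3=6
Step 5: prey: 71+14-8=77; pred: 6+4-3=7
Step 6: prey: 77+15-10=82; pred: 7+5-3=9
Step 7: prey: 82+16-14=84; pred: 9+7-4=12
Step 8: prey: 84+16-20=80; pred: 12+10-6=16
Step 9: prey: 80+16-25=71; pred: 16+12-8=20
Step 10: prey: 71+14-28=57; pred: 20+14-10=24
Step 11: prey: 57+11-27=41; pred: 24+13-12=25
Step 12: prey: 41+8-20=29; pred: 25+10-12=23
Max prey = 84 at step 7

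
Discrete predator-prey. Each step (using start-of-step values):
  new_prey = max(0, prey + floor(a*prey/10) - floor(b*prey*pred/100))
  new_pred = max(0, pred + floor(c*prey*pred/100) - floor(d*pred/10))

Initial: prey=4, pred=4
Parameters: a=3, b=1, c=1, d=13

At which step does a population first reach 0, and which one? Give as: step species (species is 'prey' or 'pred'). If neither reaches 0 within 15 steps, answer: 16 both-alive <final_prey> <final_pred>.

Step 1: prey: 4+1-0=5; pred: 4+0-5=0
First extinction: pred at step 1

Answer: 1 pred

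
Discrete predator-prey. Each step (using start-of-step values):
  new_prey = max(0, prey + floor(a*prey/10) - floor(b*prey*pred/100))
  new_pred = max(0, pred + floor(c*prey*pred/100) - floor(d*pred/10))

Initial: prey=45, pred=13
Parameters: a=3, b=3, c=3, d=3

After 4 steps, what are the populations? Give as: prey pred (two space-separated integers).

Answer: 0 48

Derivation:
Step 1: prey: 45+13-17=41; pred: 13+17-3=27
Step 2: prey: 41+12-33=20; pred: 27+33-8=52
Step 3: prey: 20+6-31=0; pred: 52+31-15=68
Step 4: prey: 0+0-0=0; pred: 68+0-20=48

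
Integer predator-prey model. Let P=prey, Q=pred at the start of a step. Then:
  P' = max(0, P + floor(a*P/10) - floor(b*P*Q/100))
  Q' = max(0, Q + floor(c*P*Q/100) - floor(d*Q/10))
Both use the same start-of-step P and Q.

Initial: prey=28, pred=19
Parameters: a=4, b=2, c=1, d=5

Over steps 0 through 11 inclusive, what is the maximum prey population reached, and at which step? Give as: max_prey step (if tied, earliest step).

Step 1: prey: 28+11-10=29; pred: 19+5-9=15
Step 2: prey: 29+11-8=32; pred: 15+4-7=12
Step 3: prey: 32+12-7=37; pred: 12+3-6=9
Step 4: prey: 37+14-6=45; pred: 9+3-4=8
Step 5: prey: 45+18-7=56; pred: 8+3-4=7
Step 6: prey: 56+22-7=71; pred: 7+3-3=7
Step 7: prey: 71+28-9=90; pred: 7+4-3=8
Step 8: prey: 90+36-14=112; pred: 8+7-4=11
Step 9: prey: 112+44-24=132; pred: 11+12-5=18
Step 10: prey: 132+52-47=137; pred: 18+23-9=32
Step 11: prey: 137+54-87=104; pred: 32+43-16=59
Max prey = 137 at step 10

Answer: 137 10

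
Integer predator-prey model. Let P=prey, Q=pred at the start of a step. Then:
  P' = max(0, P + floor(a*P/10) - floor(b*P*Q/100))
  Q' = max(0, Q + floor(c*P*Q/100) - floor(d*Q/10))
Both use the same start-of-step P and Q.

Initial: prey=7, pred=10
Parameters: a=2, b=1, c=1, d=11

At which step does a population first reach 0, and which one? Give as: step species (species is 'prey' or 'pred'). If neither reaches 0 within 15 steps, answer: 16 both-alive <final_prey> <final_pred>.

Answer: 1 pred

Derivation:
Step 1: prey: 7+1-0=8; pred: 10+0-11=0
First extinction: pred at step 1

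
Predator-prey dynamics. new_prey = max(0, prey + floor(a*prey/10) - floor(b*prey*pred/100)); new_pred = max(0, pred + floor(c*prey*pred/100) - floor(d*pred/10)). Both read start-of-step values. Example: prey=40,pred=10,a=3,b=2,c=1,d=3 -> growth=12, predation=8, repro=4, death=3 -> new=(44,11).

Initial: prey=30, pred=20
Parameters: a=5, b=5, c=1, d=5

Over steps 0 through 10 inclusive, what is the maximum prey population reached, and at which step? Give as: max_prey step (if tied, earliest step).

Step 1: prey: 30+15-30=15; pred: 20+6-10=16
Step 2: prey: 15+7-12=10; pred: 16+2-8=10
Step 3: prey: 10+5-5=10; pred: 10+1-5=6
Step 4: prey: 10+5-3=12; pred: 6+0-3=3
Step 5: prey: 12+6-1=17; pred: 3+0-1=2
Step 6: prey: 17+8-1=24; pred: 2+0-1=1
Step 7: prey: 24+12-1=35; pred: 1+0-0=1
Step 8: prey: 35+17-1=51; pred: 1+0-0=1
Step 9: prey: 51+25-2=74; pred: 1+0-0=1
Step 10: prey: 74+37-3=108; pred: 1+0-0=1
Max prey = 108 at step 10

Answer: 108 10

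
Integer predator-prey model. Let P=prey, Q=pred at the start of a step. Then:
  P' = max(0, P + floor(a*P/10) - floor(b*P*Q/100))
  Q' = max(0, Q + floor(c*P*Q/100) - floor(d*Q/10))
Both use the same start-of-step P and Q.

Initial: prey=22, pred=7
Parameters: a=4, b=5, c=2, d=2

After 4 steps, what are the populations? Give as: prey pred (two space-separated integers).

Answer: 11 17

Derivation:
Step 1: prey: 22+8-7=23; pred: 7+3-1=9
Step 2: prey: 23+9-10=22; pred: 9+4-1=12
Step 3: prey: 22+8-13=17; pred: 12+5-2=15
Step 4: prey: 17+6-12=11; pred: 15+5-3=17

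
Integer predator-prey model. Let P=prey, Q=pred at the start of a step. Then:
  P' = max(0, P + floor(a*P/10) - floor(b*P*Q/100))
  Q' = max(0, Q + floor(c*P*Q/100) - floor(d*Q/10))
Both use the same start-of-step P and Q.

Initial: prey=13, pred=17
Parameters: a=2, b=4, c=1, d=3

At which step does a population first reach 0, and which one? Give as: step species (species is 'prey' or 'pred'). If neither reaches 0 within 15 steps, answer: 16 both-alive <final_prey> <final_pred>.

Step 1: prey: 13+2-8=7; pred: 17+2-5=14
Step 2: prey: 7+1-3=5; pred: 14+0-4=10
Step 3: prey: 5+1-2=4; pred: 10+0-3=7
Step 4: prey: 4+0-1=3; pred: 7+0-2=5
Step 5: prey: 3+0-0=3; pred: 5+0-1=4
Step 6: prey: 3+0-0=3; pred: 4+0-1=3
Step 7: prey: 3+0-0=3; pred: 3+0-0=3
Steps 8-15: state stable at prey=3, pred=3 (no change)
No extinction within 15 steps

Answer: 16 both-alive 3 3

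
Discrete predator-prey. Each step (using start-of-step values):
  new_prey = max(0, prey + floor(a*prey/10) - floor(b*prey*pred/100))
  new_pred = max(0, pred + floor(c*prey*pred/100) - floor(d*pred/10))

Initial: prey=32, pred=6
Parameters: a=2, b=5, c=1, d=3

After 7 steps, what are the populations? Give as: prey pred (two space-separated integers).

Answer: 15 6

Derivation:
Step 1: prey: 32+6-9=29; pred: 6+1-1=6
Step 2: prey: 29+5-8=26; pred: 6+1-1=6
Step 3: prey: 26+5-7=24; pred: 6+1-1=6
Step 4: prey: 24+4-7=21; pred: 6+1-1=6
Step 5: prey: 21+4-6=19; pred: 6+1-1=6
Step 6: prey: 19+3-5=17; pred: 6+1-1=6
Step 7: prey: 17+3-5=15; pred: 6+1-1=6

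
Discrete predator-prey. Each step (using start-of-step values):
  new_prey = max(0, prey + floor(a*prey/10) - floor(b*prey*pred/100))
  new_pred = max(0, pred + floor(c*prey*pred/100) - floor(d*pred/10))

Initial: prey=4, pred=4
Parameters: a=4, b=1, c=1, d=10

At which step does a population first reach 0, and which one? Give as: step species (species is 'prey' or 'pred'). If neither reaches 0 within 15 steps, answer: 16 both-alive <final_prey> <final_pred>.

Step 1: prey: 4+1-0=5; pred: 4+0-4=0
First extinction: pred at step 1

Answer: 1 pred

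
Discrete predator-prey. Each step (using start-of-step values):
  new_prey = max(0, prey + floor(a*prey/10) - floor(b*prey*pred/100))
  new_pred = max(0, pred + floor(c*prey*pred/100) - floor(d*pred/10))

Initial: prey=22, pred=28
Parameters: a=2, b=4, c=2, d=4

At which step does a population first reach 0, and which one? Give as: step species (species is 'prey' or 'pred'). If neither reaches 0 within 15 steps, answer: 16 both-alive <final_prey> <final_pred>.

Answer: 2 prey

Derivation:
Step 1: prey: 22+4-24=2; pred: 28+12-11=29
Step 2: prey: 2+0-2=0; pred: 29+1-11=19
First extinction: prey at step 2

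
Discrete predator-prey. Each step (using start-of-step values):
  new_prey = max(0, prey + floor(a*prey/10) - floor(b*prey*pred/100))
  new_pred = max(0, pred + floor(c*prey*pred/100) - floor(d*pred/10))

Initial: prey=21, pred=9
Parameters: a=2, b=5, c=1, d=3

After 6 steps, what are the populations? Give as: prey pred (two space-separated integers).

Answer: 12 3

Derivation:
Step 1: prey: 21+4-9=16; pred: 9+1-2=8
Step 2: prey: 16+3-6=13; pred: 8+1-2=7
Step 3: prey: 13+2-4=11; pred: 7+0-2=5
Step 4: prey: 11+2-2=11; pred: 5+0-1=4
Step 5: prey: 11+2-2=11; pred: 4+0-1=3
Step 6: prey: 11+2-1=12; pred: 3+0-0=3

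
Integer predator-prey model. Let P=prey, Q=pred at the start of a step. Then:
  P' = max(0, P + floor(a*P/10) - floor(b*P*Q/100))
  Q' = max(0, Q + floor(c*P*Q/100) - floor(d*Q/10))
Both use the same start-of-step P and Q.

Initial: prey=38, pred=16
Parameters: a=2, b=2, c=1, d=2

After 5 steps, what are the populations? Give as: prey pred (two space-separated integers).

Step 1: prey: 38+7-12=33; pred: 16+6-3=19
Step 2: prey: 33+6-12=27; pred: 19+6-3=22
Step 3: prey: 27+5-11=21; pred: 22+5-4=23
Step 4: prey: 21+4-9=16; pred: 23+4-4=23
Step 5: prey: 16+3-7=12; pred: 23+3-4=22

Answer: 12 22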